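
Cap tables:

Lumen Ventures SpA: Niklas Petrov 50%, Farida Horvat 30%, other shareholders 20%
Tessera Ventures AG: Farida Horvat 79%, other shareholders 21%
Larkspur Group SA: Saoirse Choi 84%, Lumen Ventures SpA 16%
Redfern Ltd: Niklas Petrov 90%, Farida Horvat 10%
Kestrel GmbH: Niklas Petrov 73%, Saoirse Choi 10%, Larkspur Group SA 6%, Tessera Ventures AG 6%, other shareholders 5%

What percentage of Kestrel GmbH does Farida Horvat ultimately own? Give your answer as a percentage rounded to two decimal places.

Farida reaches Kestrel along 2 paths.
Via Lumen → Larkspur: 30% × 16% × 6% = 0.288%.
Via Tessera: 79% × 6% = 4.74%.
Total: 0.288% + 4.74% = 5.028%.
Rounded: 5.03%.

5.03%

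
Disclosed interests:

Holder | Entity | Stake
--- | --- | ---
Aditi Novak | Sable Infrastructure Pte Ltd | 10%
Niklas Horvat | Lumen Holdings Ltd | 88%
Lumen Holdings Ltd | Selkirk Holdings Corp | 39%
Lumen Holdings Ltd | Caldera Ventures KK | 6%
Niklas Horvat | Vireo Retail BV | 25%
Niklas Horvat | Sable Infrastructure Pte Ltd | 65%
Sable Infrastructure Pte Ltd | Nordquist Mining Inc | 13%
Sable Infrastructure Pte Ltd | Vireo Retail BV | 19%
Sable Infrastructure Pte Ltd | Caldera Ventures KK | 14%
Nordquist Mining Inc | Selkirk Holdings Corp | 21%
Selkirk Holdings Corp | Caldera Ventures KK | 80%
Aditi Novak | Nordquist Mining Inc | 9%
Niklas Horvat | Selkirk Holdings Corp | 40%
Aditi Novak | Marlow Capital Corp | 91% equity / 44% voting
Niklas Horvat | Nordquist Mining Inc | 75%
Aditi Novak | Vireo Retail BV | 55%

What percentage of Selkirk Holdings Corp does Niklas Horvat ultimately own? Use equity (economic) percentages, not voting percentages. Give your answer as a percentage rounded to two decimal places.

91.84%

Niklas reaches Selkirk along 4 paths.
Via Nordquist: 75% × 21% = 15.75%.
Via Sable → Nordquist: 65% × 13% × 21% = 1.7745%.
Via Lumen: 88% × 39% = 34.32%.
Direct stake: 40% = 40%.
Total: 15.75% + 1.7745% + 34.32% + 40% = 91.8445%.
Rounded: 91.84%.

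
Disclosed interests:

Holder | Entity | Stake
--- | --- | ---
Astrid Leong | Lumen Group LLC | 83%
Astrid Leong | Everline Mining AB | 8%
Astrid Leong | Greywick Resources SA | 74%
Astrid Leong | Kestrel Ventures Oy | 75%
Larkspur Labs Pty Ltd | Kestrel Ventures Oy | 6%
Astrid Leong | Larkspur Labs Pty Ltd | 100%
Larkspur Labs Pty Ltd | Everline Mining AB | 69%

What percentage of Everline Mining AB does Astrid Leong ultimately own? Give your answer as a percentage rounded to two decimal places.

Astrid reaches Everline along 2 paths.
Direct stake: 8% = 8%.
Via Larkspur: 100% × 69% = 69%.
Total: 8% + 69% = 77%.
Rounded: 77.00%.

77.00%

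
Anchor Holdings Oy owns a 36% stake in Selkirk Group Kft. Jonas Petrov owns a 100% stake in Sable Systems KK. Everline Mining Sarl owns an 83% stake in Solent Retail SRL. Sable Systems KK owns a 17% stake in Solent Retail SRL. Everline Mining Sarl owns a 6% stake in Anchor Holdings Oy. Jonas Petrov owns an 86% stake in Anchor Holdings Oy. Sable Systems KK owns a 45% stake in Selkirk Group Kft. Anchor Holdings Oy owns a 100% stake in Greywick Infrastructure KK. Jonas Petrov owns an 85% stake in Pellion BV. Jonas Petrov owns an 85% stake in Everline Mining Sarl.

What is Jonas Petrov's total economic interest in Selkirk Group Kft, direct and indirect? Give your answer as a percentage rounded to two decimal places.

77.80%

Jonas reaches Selkirk along 3 paths.
Via Anchor: 86% × 36% = 30.96%.
Via Everline → Anchor: 85% × 6% × 36% = 1.836%.
Via Sable: 100% × 45% = 45%.
Total: 30.96% + 1.836% + 45% = 77.796%.
Rounded: 77.80%.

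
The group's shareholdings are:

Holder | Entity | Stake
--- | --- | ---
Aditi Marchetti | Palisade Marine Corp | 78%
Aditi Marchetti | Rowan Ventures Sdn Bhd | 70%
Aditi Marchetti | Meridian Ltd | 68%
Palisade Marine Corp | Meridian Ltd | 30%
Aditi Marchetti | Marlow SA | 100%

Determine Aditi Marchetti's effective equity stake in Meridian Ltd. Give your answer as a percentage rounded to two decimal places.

Aditi reaches Meridian along 2 paths.
Direct stake: 68% = 68%.
Via Palisade: 78% × 30% = 23.4%.
Total: 68% + 23.4% = 91.4%.
Rounded: 91.40%.

91.40%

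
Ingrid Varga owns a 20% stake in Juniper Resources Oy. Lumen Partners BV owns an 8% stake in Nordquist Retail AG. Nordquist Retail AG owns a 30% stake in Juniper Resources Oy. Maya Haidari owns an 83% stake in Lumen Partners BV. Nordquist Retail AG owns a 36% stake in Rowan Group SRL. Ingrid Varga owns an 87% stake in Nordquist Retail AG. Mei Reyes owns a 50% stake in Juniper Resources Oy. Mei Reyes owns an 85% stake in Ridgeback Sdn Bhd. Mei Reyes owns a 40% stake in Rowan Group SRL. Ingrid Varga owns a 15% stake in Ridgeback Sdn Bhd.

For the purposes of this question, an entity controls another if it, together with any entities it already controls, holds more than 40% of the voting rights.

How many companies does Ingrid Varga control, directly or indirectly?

Ingrid holds 87% of Nordquist, so Ingrid controls Nordquist.
Nordquist and Ingrid together hold 30% + 20% = 50% of Juniper, so Ingrid controls Juniper.
No other company's threshold is met.
Ingrid controls 2 companies.

2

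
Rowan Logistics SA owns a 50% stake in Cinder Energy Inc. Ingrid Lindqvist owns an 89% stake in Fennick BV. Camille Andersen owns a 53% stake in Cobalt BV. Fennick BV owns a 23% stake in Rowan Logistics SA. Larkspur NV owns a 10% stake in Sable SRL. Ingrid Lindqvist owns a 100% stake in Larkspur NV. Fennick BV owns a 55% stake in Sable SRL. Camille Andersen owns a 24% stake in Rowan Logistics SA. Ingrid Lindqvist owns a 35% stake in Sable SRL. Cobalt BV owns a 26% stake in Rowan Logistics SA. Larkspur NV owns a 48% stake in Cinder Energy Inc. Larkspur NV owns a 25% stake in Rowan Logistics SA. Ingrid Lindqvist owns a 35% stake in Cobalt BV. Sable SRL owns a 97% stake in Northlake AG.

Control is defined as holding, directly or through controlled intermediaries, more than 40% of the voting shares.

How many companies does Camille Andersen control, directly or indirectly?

3

Camille holds 53% of Cobalt, so Camille controls Cobalt.
Cobalt and Camille together hold 26% + 24% = 50% of Rowan, so Camille controls Rowan.
Rowan holds 50% of Cinder, so Camille controls Cinder.
No other company's threshold is met.
Camille controls 3 companies.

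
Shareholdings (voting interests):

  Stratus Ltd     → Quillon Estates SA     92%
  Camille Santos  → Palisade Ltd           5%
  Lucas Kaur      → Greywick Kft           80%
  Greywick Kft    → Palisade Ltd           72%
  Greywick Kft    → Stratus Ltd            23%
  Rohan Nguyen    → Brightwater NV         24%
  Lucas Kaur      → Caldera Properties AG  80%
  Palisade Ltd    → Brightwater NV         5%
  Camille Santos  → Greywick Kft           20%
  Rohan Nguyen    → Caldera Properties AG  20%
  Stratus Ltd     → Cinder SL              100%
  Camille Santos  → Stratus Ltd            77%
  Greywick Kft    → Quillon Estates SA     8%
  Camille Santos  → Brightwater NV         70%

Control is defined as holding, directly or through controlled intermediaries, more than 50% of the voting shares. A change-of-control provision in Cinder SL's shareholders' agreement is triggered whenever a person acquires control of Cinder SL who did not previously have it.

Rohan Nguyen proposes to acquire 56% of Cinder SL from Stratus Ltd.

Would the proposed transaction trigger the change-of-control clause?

The purchase adds only to Rohan's holdings (Stratus's stake shrinks), so Rohan is the only person who could newly come to control Cinder.
Rohan's largest direct stake is 24% in Brightwater, which does not meet the threshold, so Rohan controls no company.
Neither Rohan nor any entity Rohan controls holds any voting interest in Cinder.
So before the transaction, Rohan does not control Cinder.
After the purchase, Rohan holds 56% of Cinder directly, and Stratus's stake falls to 44%.
Rohan holds 56% of Cinder, so Rohan controls Cinder.
Rohan did not control Cinder before and does after, so the clause is triggered.

Yes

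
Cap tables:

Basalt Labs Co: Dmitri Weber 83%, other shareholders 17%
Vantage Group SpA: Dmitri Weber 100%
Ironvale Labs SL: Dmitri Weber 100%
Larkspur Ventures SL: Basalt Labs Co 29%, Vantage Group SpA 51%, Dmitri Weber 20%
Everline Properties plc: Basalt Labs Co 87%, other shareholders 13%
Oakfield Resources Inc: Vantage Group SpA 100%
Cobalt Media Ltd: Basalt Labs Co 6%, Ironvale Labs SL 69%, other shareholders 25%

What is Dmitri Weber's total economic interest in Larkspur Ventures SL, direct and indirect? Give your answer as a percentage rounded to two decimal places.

Dmitri reaches Larkspur along 3 paths.
Via Basalt: 83% × 29% = 24.07%.
Via Vantage: 100% × 51% = 51%.
Direct stake: 20% = 20%.
Total: 24.07% + 51% + 20% = 95.07%.

95.07%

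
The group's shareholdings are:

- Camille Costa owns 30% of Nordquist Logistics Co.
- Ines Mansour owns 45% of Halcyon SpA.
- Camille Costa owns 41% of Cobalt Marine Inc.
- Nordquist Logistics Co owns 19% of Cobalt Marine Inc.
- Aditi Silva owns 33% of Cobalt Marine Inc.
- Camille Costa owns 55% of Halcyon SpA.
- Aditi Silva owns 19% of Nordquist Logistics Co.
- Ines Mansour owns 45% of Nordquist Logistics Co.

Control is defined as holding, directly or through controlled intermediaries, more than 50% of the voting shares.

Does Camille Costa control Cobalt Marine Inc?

No

Camille holds 55% of Halcyon, so Camille controls Halcyon.
In Cobalt, Camille's side holds only 41%, not > 50%.
So Camille does not control Cobalt.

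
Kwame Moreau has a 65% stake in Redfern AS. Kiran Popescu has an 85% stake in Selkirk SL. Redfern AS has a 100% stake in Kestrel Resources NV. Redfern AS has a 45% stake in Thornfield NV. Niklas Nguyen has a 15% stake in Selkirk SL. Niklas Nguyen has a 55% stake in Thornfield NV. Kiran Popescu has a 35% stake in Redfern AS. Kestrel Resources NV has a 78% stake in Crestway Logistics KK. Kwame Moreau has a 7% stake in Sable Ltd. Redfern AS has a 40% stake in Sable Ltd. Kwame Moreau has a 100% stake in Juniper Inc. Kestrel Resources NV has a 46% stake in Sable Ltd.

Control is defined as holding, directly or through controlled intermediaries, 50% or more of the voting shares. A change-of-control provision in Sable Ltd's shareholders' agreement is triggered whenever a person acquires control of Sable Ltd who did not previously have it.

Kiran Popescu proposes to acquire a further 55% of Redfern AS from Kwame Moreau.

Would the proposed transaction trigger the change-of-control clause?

Yes

The purchase adds only to Kiran's holdings (Kwame's stake shrinks), so Kiran is the only person who could newly come to control Sable.
Kiran holds 85% of Selkirk, so Kiran controls Selkirk.
Neither Kiran nor any entity Kiran controls holds any voting interest in Sable.
So before the transaction, Kiran does not control Sable.
After the purchase, Kiran's direct stake in Redfern rises to 35% + 55% = 90%, and Kwame's stake falls to 10%.
Kiran holds 90% of Redfern, so Kiran controls Redfern.
Redfern holds 100% of Kestrel, so Kiran controls Kestrel.
Kestrel and Redfern together hold 46% + 40% = 86% of Sable, so Kiran controls Sable.
Kiran did not control Sable before and does after, so the clause is triggered.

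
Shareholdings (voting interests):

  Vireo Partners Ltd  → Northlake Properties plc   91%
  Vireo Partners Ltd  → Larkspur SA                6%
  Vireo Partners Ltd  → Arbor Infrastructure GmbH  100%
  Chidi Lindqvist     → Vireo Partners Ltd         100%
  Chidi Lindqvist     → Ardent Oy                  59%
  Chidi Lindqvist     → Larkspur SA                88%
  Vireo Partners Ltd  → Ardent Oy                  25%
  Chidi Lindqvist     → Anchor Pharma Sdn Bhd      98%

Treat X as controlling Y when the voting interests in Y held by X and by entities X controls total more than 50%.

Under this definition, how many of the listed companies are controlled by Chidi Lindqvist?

6

Chidi holds 100% of Vireo, so Chidi controls Vireo.
Chidi holds 98% of Anchor, so Chidi controls Anchor.
Chidi and Vireo together hold 88% + 6% = 94% of Larkspur, so Chidi controls Larkspur.
Vireo holds 91% of Northlake, so Chidi controls Northlake.
Vireo holds 100% of Arbor, so Chidi controls Arbor.
Chidi and Vireo together hold 59% + 25% = 84% of Ardent, so Chidi controls Ardent.
Chidi controls 6 companies.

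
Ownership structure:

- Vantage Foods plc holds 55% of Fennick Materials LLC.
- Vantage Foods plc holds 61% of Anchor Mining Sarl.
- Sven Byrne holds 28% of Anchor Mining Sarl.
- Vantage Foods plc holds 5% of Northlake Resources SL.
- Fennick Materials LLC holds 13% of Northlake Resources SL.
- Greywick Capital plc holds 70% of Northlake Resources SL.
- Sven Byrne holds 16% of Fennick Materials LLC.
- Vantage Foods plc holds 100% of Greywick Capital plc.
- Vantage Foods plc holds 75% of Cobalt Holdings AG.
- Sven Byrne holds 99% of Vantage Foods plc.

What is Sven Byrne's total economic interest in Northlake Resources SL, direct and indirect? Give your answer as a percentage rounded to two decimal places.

83.41%

Sven reaches Northlake along 4 paths.
Via Vantage → Greywick: 99% × 100% × 70% = 69.3%.
Via Vantage: 99% × 5% = 4.95%.
Via Fennick: 16% × 13% = 2.08%.
Via Vantage → Fennick: 99% × 55% × 13% = 7.0785%.
Total: 69.3% + 4.95% + 2.08% + 7.0785% = 83.4085%.
Rounded: 83.41%.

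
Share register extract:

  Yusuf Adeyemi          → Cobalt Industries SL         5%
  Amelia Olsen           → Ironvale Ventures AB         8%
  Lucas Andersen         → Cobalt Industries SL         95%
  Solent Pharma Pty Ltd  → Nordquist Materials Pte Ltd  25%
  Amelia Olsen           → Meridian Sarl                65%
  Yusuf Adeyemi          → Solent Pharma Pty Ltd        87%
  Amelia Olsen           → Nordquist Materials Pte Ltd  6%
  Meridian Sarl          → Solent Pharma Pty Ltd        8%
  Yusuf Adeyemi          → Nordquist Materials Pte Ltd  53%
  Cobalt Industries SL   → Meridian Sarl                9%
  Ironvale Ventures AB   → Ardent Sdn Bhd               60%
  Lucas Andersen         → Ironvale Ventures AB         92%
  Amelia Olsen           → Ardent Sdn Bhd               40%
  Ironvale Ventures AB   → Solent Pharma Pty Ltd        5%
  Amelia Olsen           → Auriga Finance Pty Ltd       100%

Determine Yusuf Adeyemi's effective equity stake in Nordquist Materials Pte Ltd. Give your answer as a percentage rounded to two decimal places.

Yusuf reaches Nordquist along 3 paths.
Direct stake: 53% = 53%.
Via Cobalt → Meridian → Solent: 5% × 9% × 8% × 25% = 0.009%.
Via Solent: 87% × 25% = 21.75%.
Total: 53% + 0.009% + 21.75% = 74.759%.
Rounded: 74.76%.

74.76%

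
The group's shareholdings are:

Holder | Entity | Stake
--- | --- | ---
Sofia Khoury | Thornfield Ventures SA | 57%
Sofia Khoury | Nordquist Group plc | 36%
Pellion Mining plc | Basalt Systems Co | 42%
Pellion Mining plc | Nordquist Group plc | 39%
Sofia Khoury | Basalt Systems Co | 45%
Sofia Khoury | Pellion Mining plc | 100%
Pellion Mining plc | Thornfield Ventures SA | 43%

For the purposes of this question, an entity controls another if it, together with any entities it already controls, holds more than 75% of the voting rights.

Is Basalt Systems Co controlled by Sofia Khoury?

Yes

Sofia holds 100% of Pellion, so Sofia controls Pellion.
Pellion and Sofia together hold 42% + 45% = 87% of Basalt, so Sofia controls Basalt.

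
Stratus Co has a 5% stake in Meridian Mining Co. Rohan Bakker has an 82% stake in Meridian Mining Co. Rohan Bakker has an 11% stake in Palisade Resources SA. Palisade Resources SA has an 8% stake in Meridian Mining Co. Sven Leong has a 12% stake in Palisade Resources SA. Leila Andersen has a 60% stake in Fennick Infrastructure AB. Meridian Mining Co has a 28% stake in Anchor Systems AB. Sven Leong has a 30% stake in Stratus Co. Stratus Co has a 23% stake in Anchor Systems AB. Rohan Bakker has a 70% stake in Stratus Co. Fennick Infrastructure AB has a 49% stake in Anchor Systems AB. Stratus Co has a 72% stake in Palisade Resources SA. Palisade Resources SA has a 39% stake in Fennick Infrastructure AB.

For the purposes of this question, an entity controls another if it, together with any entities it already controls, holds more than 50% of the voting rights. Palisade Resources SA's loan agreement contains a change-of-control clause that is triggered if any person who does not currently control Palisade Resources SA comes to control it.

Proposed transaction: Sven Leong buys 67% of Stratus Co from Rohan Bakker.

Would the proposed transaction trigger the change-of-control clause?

The purchase adds only to Sven's holdings (Rohan's stake shrinks), so Sven is the only person who could newly come to control Palisade.
Sven's largest direct stake is 30% in Stratus, which does not meet the threshold, so Sven controls no company.
In Palisade, Sven's side holds only 12%, not > 50%.
So before the transaction, Sven does not control Palisade.
After the purchase, Sven's direct stake in Stratus rises to 30% + 67% = 97%, and Rohan's stake falls to 3%.
Sven holds 97% of Stratus, so Sven controls Stratus.
Stratus and Sven together hold 72% + 12% = 84% of Palisade, so Sven controls Palisade.
Sven did not control Palisade before and does after, so the clause is triggered.

Yes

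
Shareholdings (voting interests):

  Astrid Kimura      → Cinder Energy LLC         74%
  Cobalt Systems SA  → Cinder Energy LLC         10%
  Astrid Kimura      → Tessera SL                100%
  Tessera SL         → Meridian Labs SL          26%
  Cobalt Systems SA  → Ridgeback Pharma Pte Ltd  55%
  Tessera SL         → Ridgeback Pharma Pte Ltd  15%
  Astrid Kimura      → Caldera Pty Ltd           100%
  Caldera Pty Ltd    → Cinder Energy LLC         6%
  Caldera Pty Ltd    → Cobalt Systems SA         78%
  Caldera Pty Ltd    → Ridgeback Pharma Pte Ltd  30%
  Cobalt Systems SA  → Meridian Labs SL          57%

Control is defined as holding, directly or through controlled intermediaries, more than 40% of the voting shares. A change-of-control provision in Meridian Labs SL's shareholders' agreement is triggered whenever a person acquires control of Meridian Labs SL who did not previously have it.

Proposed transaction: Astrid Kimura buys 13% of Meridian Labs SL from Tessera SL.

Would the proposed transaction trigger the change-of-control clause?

The purchase adds only to Astrid's holdings (Tessera's stake shrinks), so Astrid is the only person who could newly come to control Meridian.
Astrid holds 100% of Caldera, so Astrid controls Caldera.
Caldera holds 78% of Cobalt, so Astrid controls Cobalt.
Astrid holds 100% of Tessera, so Astrid controls Tessera.
Cobalt and Tessera together hold 57% + 26% = 83% of Meridian, so Astrid controls Meridian.
So Astrid already controls Meridian before the transaction.
After the purchase, Astrid holds 13% of Meridian directly, and Tessera's stake falls to 13%.
Astrid controlled Meridian already, so this is not a new person acquiring control; every other person's position is unchanged or reduced.
No new person acquires control, so the clause is not triggered.

No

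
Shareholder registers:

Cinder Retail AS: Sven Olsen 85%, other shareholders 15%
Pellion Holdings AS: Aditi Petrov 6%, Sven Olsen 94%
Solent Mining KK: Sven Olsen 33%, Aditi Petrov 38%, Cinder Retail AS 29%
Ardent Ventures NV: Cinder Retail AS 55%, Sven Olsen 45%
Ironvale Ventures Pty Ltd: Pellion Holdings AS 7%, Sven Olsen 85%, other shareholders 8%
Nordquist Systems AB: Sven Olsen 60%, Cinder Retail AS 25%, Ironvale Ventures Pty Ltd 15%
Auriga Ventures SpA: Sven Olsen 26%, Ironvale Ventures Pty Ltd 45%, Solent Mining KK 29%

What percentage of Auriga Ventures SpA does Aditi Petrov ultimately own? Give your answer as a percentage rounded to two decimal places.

11.21%

Aditi reaches Auriga along 2 paths.
Via Pellion → Ironvale: 6% × 7% × 45% = 0.189%.
Via Solent: 38% × 29% = 11.02%.
Total: 0.189% + 11.02% = 11.209%.
Rounded: 11.21%.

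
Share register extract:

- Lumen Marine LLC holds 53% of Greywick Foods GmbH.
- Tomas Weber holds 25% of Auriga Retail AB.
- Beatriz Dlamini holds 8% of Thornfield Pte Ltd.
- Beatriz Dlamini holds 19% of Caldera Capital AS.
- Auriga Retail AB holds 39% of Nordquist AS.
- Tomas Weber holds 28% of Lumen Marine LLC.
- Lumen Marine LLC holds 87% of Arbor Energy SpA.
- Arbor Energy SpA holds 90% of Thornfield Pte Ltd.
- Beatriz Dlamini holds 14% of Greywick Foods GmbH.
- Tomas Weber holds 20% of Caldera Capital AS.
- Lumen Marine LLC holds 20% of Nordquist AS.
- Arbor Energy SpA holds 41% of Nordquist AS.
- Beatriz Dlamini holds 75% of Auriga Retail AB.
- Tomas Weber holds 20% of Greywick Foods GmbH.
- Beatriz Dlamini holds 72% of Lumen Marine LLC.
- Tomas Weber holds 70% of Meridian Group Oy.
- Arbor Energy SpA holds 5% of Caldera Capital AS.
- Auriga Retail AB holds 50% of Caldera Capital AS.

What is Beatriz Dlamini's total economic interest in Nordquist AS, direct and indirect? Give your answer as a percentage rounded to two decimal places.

Beatriz reaches Nordquist along 3 paths.
Via Lumen → Arbor: 72% × 87% × 41% = 25.6824%.
Via Auriga: 75% × 39% = 29.25%.
Via Lumen: 72% × 20% = 14.4%.
Total: 25.6824% + 29.25% + 14.4% = 69.3324%.
Rounded: 69.33%.

69.33%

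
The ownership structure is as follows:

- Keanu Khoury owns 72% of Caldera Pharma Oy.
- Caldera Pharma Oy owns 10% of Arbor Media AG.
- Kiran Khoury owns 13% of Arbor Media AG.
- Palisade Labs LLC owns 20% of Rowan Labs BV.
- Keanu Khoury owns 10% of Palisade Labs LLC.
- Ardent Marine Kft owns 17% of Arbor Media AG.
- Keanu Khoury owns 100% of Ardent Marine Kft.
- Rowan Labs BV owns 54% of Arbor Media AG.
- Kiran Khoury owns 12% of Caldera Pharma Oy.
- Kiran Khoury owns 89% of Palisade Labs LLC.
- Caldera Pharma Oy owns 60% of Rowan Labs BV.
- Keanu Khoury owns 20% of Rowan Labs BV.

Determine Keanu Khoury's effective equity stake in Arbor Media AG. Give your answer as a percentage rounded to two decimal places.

59.41%

Keanu reaches Arbor along 5 paths.
Via Caldera: 72% × 10% = 7.2%.
Via Palisade → Rowan: 10% × 20% × 54% = 1.08%.
Via Rowan: 20% × 54% = 10.8%.
Via Caldera → Rowan: 72% × 60% × 54% = 23.328%.
Via Ardent: 100% × 17% = 17%.
Total: 7.2% + 1.08% + 10.8% + 23.328% + 17% = 59.408%.
Rounded: 59.41%.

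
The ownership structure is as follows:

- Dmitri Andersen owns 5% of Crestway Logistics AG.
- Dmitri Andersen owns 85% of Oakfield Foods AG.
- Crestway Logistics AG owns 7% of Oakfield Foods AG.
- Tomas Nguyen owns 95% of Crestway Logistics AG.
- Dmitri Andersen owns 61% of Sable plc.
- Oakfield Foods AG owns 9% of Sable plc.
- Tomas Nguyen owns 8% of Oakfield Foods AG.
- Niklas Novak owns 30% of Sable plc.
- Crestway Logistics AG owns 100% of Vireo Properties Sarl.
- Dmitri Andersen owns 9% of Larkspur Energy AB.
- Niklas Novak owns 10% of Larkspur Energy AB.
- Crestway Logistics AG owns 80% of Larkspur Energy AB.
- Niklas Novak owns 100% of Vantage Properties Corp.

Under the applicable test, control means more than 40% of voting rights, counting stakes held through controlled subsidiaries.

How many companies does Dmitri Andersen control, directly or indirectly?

2

Dmitri holds 85% of Oakfield, so Dmitri controls Oakfield.
Dmitri and Oakfield together hold 61% + 9% = 70% of Sable, so Dmitri controls Sable.
No other company's threshold is met.
Dmitri controls 2 companies.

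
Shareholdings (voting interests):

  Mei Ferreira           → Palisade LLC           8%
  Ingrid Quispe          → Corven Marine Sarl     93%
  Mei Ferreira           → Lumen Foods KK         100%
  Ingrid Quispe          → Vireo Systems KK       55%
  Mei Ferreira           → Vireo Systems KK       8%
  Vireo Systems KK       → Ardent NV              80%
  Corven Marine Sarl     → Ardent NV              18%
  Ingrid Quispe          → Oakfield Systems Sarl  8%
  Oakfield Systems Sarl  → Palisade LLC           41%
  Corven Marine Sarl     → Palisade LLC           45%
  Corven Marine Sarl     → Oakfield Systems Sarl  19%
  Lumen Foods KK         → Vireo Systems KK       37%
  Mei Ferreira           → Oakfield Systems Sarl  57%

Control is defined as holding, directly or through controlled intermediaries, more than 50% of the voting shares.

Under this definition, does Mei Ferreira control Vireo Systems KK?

No

Mei holds 100% of Lumen, so Mei controls Lumen.
Mei holds 57% of Oakfield, so Mei controls Oakfield.
In Vireo, Mei's side holds only 37% + 8% = 45%, not > 50%.
So Mei does not control Vireo.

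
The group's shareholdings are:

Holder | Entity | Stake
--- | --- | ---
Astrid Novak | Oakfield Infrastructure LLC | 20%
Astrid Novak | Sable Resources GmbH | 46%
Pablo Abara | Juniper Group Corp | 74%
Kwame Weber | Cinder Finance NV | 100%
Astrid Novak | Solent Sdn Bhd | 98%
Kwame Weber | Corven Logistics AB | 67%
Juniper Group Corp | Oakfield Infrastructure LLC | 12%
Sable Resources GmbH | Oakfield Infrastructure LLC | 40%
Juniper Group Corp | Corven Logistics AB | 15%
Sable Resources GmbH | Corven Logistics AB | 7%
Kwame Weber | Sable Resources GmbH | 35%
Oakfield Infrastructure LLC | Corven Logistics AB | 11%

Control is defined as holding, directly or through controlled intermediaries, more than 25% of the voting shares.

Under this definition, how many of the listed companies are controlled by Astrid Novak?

Astrid holds 46% of Sable, so Astrid controls Sable.
Astrid holds 98% of Solent, so Astrid controls Solent.
Astrid and Sable together hold 20% + 40% = 60% of Oakfield, so Astrid controls Oakfield.
No other company's threshold is met.
Astrid controls 3 companies.

3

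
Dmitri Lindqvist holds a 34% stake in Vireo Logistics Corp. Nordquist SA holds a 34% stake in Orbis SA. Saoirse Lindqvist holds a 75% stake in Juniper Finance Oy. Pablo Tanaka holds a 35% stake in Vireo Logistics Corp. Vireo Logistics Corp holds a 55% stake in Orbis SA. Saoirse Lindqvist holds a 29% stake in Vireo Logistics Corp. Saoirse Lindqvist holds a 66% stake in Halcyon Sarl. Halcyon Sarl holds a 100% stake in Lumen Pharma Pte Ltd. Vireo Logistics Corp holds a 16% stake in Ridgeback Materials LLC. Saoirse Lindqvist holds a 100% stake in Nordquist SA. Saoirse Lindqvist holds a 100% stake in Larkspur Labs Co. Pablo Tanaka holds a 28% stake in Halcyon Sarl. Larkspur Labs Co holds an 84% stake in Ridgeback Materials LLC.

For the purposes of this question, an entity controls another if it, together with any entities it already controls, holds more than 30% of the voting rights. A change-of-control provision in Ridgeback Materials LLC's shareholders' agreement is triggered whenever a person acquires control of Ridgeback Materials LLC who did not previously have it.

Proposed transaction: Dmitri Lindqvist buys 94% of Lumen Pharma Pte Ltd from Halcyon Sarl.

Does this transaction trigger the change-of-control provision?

No

The purchase adds only to Dmitri's holdings (Halcyon's stake shrinks), so Dmitri is the only person who could newly come to control Ridgeback.
Dmitri holds 34% of Vireo, so Dmitri controls Vireo.
Vireo holds 55% of Orbis, so Dmitri controls Orbis.
In Ridgeback, Dmitri's side holds only 16%, not > 30%.
So before the transaction, Dmitri does not control Ridgeback.
After the purchase, Dmitri holds 94% of Lumen directly, and Halcyon's stake falls to 6%.
Dmitri holds 94% of Lumen, so Dmitri controls Lumen.
After the transaction, Dmitri's side holds 16% of Ridgeback, not > 30%, so Dmitri still does not control Ridgeback.
No new person acquires control, so the clause is not triggered.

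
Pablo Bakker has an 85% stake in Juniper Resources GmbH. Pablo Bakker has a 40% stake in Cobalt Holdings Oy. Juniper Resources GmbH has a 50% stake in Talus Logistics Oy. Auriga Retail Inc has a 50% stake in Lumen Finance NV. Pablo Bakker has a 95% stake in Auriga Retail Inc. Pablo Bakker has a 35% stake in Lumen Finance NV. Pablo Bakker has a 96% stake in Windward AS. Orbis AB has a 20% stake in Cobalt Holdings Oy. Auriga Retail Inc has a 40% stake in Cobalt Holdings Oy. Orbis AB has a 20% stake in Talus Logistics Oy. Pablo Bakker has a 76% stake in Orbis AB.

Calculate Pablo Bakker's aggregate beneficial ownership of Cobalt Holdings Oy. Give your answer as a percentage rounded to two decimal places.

Pablo reaches Cobalt along 3 paths.
Via Auriga: 95% × 40% = 38%.
Direct stake: 40% = 40%.
Via Orbis: 76% × 20% = 15.2%.
Total: 38% + 40% + 15.2% = 93.2%.
Rounded: 93.20%.

93.20%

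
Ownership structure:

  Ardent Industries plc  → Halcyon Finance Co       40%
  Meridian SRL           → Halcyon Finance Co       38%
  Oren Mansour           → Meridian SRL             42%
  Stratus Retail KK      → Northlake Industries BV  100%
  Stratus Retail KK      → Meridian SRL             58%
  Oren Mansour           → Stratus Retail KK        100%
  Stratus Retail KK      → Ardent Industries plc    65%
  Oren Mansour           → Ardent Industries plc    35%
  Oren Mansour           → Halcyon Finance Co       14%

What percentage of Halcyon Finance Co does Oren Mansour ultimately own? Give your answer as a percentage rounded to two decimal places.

Oren reaches Halcyon along 5 paths.
Direct stake: 14% = 14%.
Via Stratus → Ardent: 100% × 65% × 40% = 26%.
Via Ardent: 35% × 40% = 14%.
Via Stratus → Meridian: 100% × 58% × 38% = 22.04%.
Via Meridian: 42% × 38% = 15.96%.
Total: 14% + 26% + 14% + 22.04% + 15.96% = 92%.
Rounded: 92.00%.

92.00%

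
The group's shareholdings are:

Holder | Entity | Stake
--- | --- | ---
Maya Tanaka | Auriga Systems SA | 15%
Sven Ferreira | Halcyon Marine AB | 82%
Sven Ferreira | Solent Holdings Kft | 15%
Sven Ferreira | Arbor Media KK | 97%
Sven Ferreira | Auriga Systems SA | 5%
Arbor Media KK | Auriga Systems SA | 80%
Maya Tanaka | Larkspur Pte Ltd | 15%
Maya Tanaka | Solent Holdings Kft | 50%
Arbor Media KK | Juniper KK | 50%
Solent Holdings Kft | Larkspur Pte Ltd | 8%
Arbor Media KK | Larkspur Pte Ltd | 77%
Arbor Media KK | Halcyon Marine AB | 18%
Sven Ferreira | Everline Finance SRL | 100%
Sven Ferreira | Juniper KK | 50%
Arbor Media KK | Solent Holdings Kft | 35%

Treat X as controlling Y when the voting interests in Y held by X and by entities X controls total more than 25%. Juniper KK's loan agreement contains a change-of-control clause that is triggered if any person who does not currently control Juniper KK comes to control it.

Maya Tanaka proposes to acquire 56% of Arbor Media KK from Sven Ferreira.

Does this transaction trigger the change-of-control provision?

Yes

The purchase adds only to Maya's holdings (Sven's stake shrinks), so Maya is the only person who could newly come to control Juniper.
Maya holds 50% of Solent, so Maya controls Solent.
Neither Maya nor any entity Maya controls holds any voting interest in Juniper.
So before the transaction, Maya does not control Juniper.
After the purchase, Maya holds 56% of Arbor directly, and Sven's stake falls to 41%.
Maya holds 56% of Arbor, so Maya controls Arbor.
Arbor holds 50% of Juniper, so Maya controls Juniper.
Maya did not control Juniper before and does after, so the clause is triggered.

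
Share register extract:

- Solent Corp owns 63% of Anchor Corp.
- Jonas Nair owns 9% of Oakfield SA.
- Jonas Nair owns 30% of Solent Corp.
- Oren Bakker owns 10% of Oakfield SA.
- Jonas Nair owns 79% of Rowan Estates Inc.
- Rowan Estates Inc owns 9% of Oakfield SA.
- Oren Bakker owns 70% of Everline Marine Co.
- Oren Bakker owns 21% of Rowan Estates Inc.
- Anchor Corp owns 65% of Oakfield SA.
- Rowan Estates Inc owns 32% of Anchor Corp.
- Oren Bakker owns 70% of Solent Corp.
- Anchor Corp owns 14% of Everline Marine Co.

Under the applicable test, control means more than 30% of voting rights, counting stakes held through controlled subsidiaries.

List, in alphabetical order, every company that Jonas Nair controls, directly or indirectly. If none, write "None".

Anchor Corp, Oakfield SA, Rowan Estates Inc

Jonas holds 79% of Rowan, so Jonas controls Rowan.
Rowan holds 32% of Anchor, so Jonas controls Anchor.
Rowan and Anchor and Jonas together hold 9% + 65% + 9% = 83% of Oakfield, so Jonas controls Oakfield.
No other company's threshold is met.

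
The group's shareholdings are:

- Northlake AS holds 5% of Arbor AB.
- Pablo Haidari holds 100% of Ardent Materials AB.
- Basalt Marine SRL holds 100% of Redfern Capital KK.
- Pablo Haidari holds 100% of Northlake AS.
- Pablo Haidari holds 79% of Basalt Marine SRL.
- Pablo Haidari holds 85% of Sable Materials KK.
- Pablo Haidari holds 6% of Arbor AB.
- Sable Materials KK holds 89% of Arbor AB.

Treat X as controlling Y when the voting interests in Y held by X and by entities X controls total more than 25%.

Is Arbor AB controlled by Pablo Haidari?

Yes

Pablo holds 85% of Sable, so Pablo controls Sable.
Pablo holds 100% of Northlake, so Pablo controls Northlake.
Sable and Northlake and Pablo together hold 89% + 5% + 6% = 100% of Arbor, so Pablo controls Arbor.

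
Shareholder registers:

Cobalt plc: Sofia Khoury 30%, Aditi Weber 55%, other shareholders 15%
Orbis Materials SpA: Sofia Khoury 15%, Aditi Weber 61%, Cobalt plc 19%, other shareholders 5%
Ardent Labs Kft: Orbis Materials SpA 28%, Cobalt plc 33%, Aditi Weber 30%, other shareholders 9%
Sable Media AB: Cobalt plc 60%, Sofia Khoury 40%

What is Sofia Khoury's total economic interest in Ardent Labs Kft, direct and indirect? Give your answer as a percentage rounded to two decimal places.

Sofia reaches Ardent along 3 paths.
Via Orbis: 15% × 28% = 4.2%.
Via Cobalt → Orbis: 30% × 19% × 28% = 1.596%.
Via Cobalt: 30% × 33% = 9.9%.
Total: 4.2% + 1.596% + 9.9% = 15.696%.
Rounded: 15.70%.

15.70%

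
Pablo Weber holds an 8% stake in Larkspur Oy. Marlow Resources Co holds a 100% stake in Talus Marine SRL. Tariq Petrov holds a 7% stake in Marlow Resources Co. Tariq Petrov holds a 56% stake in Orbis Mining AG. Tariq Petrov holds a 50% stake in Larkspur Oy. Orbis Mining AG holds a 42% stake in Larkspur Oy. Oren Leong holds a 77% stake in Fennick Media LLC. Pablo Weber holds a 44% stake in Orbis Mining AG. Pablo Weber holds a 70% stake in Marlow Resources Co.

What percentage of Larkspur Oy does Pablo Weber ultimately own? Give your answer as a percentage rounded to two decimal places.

Pablo reaches Larkspur along 2 paths.
Direct stake: 8% = 8%.
Via Orbis: 44% × 42% = 18.48%.
Total: 8% + 18.48% = 26.48%.

26.48%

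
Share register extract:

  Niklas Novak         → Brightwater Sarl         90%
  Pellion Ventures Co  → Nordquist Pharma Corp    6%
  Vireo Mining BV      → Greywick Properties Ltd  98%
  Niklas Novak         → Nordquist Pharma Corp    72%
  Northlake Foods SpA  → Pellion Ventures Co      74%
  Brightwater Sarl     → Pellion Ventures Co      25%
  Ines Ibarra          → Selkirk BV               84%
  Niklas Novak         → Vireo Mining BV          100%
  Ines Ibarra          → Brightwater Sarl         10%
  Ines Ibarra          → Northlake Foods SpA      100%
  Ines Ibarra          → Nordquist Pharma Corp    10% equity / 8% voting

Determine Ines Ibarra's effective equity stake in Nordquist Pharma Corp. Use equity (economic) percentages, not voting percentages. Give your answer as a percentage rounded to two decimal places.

Ines reaches Nordquist along 3 paths.
Direct stake: 10% = 10%.
Via Northlake → Pellion: 100% × 74% × 6% = 4.44%.
Via Brightwater → Pellion: 10% × 25% × 6% = 0.15%.
Total: 10% + 4.44% + 0.15% = 14.59%.

14.59%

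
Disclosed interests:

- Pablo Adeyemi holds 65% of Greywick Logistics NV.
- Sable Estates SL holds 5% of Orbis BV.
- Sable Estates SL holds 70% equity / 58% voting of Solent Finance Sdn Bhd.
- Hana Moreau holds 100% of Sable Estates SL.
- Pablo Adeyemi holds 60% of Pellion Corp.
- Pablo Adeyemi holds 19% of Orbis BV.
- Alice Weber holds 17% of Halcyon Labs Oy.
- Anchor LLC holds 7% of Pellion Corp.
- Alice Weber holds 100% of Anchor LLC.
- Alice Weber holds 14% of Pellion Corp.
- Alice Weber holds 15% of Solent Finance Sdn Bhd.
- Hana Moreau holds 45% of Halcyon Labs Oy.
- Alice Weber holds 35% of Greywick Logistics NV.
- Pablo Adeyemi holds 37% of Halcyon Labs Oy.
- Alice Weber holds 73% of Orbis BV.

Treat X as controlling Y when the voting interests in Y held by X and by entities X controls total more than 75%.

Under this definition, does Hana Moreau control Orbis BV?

Hana holds 100% of Sable, so Hana controls Sable.
In Orbis, Hana's side holds only 5%, not > 75%.
So Hana does not control Orbis.

No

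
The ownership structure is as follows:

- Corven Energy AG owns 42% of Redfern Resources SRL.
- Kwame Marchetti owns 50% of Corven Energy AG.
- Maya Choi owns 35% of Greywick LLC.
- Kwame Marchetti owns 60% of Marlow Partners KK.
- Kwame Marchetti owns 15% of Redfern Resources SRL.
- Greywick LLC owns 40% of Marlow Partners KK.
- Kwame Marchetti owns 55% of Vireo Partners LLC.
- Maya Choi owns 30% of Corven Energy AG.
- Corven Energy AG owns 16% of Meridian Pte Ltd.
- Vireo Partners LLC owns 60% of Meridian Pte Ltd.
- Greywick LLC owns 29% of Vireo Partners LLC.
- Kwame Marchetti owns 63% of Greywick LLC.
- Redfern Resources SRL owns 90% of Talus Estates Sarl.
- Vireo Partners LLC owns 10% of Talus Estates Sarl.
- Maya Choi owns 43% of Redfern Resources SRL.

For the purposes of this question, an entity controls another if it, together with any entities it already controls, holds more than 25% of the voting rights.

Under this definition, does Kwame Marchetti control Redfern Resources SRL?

Yes

Kwame holds 50% of Corven, so Kwame controls Corven.
Corven and Kwame together hold 42% + 15% = 57% of Redfern, so Kwame controls Redfern.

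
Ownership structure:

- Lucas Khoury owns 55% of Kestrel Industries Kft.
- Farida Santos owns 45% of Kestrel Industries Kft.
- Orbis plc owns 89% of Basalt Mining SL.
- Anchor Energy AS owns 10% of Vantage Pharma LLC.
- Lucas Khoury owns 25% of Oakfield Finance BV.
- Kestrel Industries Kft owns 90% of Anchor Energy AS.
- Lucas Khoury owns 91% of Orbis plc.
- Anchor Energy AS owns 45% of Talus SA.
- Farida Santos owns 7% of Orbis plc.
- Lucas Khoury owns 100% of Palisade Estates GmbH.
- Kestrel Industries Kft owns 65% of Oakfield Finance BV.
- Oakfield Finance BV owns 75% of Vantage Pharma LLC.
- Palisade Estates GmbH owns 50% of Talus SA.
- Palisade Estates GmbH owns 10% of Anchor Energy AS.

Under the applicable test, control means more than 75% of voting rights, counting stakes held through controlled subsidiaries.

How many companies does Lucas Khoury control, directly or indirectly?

3

Lucas holds 100% of Palisade, so Lucas controls Palisade.
Lucas holds 91% of Orbis, so Lucas controls Orbis.
Orbis holds 89% of Basalt, so Lucas controls Basalt.
No other company's threshold is met.
Lucas controls 3 companies.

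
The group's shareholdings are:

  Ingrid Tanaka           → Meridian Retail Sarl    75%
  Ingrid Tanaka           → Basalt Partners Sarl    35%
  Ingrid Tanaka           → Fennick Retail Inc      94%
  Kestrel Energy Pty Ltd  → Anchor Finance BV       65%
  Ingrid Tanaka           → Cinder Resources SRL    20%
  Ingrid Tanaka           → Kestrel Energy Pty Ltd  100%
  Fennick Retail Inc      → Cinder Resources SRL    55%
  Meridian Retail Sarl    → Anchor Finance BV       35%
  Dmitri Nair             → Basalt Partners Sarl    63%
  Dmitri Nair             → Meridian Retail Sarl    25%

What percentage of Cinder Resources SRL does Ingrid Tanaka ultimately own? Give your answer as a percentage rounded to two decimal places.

Ingrid reaches Cinder along 2 paths.
Direct stake: 20% = 20%.
Via Fennick: 94% × 55% = 51.7%.
Total: 20% + 51.7% = 71.7%.
Rounded: 71.70%.

71.70%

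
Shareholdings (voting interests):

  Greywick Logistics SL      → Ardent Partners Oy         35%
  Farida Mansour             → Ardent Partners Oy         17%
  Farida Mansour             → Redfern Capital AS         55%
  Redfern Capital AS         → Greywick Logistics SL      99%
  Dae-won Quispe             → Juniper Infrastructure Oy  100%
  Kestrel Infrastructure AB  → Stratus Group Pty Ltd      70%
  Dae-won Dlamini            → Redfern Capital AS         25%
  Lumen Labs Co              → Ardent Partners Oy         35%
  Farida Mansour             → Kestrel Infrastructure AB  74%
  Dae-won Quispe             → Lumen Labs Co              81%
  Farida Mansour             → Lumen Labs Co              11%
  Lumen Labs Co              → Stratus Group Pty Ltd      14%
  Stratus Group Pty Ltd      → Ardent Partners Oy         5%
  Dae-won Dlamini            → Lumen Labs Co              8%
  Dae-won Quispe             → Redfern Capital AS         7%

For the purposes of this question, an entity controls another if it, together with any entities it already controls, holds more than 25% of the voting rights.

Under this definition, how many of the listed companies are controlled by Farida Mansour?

5

Farida holds 55% of Redfern, so Farida controls Redfern.
Farida holds 74% of Kestrel, so Farida controls Kestrel.
Kestrel holds 70% of Stratus, so Farida controls Stratus.
Redfern holds 99% of Greywick, so Farida controls Greywick.
Greywick and Farida and Stratus together hold 35% + 17% + 5% = 57% of Ardent, so Farida controls Ardent.
No other company's threshold is met.
Farida controls 5 companies.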